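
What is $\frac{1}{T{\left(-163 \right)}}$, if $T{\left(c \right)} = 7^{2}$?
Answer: $\frac{1}{49} \approx 0.020408$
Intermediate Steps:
$T{\left(c \right)} = 49$
$\frac{1}{T{\left(-163 \right)}} = \frac{1}{49}$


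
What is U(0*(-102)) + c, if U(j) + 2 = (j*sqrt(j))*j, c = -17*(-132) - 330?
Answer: 1912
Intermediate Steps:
c = 1914 (c = 2244 - 330 = 1914)
U(j) = -2 + j**(5/2) (U(j) = -2 + (j*sqrt(j))*j = -2 + j**(3/2)*j = -2 + j**(5/2))
U(0*(-102)) + c = (-2 + (0*(-102))**(5/2)) + 1914 = (-2 + 0**(5/2)) + 1914 = (-2 + 0) + 1914 = -2 + 1914 = 1912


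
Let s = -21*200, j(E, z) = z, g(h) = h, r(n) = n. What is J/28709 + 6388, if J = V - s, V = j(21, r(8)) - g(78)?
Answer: 183397222/28709 ≈ 6388.1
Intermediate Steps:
s = -4200
V = -70 (V = 8 - 1*78 = 8 - 78 = -70)
J = 4130 (J = -70 - 1*(-4200) = -70 + 4200 = 4130)
J/28709 + 6388 = 4130/28709 + 6388 = 183397222/28709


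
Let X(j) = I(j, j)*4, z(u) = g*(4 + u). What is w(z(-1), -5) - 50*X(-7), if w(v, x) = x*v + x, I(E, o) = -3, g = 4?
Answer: 535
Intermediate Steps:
z(u) = 16 + 4*u (z(u) = 4*(4 + u) = 16 + 4*u)
X(j) = -12 (X(j) = -3*4 = -12)
w(v, x) = x + v*x (w(v, x) = v*x + x = x + v*x)
w(z(-1), -5) - 50*X(-7) = -5*(1 + (16 + 4*(-1))) - 50*(-12) = -5*(1 + (16 - 4)) + 600 = -5*(1 + 12) + 600 = -5*13 + 600 = -65 + 600 = 535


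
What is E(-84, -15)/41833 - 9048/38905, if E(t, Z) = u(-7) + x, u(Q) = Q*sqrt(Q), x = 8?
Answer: -378193744/1627512865 - 7*I*sqrt(7)/41833 ≈ -0.23238 - 0.00044272*I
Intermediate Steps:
u(Q) = Q**(3/2)
E(t, Z) = 8 - 7*I*sqrt(7) (E(t, Z) = (-7)**(3/2) + 8 = -7*I*sqrt(7) + 8 = 8 - 7*I*sqrt(7))
E(-84, -15)/41833 - 9048/38905 = (8 - 7*I*sqrt(7))/41833 - 9048/38905 = (8 - 7*I*sqrt(7))*(1/41833) - 9048*1/38905 = (8/41833 - 7*I*sqrt(7)/41833) - 9048/38905 = -378193744/1627512865 - 7*I*sqrt(7)/41833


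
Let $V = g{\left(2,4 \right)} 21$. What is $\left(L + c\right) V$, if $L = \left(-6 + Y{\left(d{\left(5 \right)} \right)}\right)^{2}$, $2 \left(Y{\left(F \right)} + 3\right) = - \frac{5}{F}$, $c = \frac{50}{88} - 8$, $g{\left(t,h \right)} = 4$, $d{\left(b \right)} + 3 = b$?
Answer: $\frac{360843}{44} \approx 8201.0$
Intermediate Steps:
$d{\left(b \right)} = -3 + b$
$c = - \frac{327}{44}$ ($c = 50 \cdot \frac{1}{88} - 8 = \frac{25}{44} - 8 = - \frac{327}{44} \approx -7.4318$)
$Y{\left(F \right)} = -3 - \frac{5}{2 F}$ ($Y{\left(F \right)} = -3 + \frac{\left(-5\right) \frac{1}{F}}{2} = -3 - \frac{5}{2 F}$)
$V = 84$ ($V = 4 \cdot 21 = 84$)
$L = \frac{1681}{16}$ ($L = \left(-6 - \left(3 + \frac{5}{2 \left(-3 + 5\right)}\right)\right)^{2} = \left(-6 - \left(3 + \frac{5}{2 \cdot 2}\right)\right)^{2} = \left(-6 - \frac{17}{4}\right)^{2} = \left(- \frac{41}{4}\right)^{2} = \frac{1681}{16} \approx 105.06$)
$\left(L + c\right) V = \left(\frac{1681}{16} - \frac{327}{44}\right) 84 = \frac{17183}{176} \cdot 84 = \frac{360843}{44}$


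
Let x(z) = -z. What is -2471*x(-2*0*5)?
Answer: 0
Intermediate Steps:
-2471*x(-2*0*5) = -(-2471)*-2*0*5 = -(-2471)*0*5 = -(-2471)*0 = -2471*0 = 0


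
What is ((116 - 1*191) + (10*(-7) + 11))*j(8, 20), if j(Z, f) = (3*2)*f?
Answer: -16080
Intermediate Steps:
j(Z, f) = 6*f
((116 - 1*191) + (10*(-7) + 11))*j(8, 20) = ((116 - 1*191) + (10*(-7) + 11))*(6*20) = ((116 - 191) + (-70 + 11))*120 = (-75 - 59)*120 = -134*120 = -16080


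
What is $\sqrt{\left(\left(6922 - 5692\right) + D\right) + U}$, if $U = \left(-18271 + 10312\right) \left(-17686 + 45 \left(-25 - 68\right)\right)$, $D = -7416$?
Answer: $3 \sqrt{19340567} \approx 13193.0$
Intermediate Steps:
$U = 174071289$ ($U = - 7959 \left(-17686 + 45 \left(-93\right)\right) = - 7959 \left(-17686 - 4185\right) = \left(-7959\right) \left(-21871\right) = 174071289$)
$\sqrt{\left(\left(6922 - 5692\right) + D\right) + U} = \sqrt{\left(\left(6922 - 5692\right) - 7416\right) + 174071289} = \sqrt{\left(1230 - 7416\right) + 174071289} = \sqrt{-6186 + 174071289} = \sqrt{174065103} = 3 \sqrt{19340567}$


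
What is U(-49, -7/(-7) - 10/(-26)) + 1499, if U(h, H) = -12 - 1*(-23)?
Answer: 1510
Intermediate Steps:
U(h, H) = 11 (U(h, H) = -12 + 23 = 11)
U(-49, -7/(-7) - 10/(-26)) + 1499 = 11 + 1499 = 1510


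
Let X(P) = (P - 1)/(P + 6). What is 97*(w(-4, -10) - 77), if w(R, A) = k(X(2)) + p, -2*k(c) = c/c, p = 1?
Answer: -14841/2 ≈ -7420.5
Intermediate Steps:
X(P) = (-1 + P)/(6 + P)
k(c) = -½ (k(c) = -c/(2*c) = -½*1 = -½)
w(R, A) = ½ (w(R, A) = -½ + 1 = ½)
97*(w(-4, -10) - 77) = 97*(½ - 77) = 97*(-153/2) = -14841/2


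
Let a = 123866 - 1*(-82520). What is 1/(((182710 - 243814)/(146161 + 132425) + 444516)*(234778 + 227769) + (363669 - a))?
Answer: 693/142487451470611 ≈ 4.8636e-12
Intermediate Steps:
a = 206386 (a = 123866 + 82520 = 206386)
1/(((182710 - 243814)/(146161 + 132425) + 444516)*(234778 + 227769) + (363669 - a)) = 1/(((182710 - 243814)/(146161 + 132425) + 444516)*(234778 + 227769) + (363669 - 1*206386)) = 1/((-61104/278586 + 444516)*462547 + (363669 - 206386)) = 1/((-61104*1/278586 + 444516)*462547 + 157283) = 1/((-152/693 + 444516)*462547 + 157283) = 1/((308049436/693)*462547 + 157283) = 1/(142487342473492/693 + 157283) = 1/(142487451470611/693) = 693/142487451470611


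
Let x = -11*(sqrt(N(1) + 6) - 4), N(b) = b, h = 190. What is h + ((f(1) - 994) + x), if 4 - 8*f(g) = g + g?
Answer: -3039/4 - 11*sqrt(7) ≈ -788.85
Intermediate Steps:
f(g) = 1/2 - g/4 (f(g) = 1/2 - (g + g)/8 = 1/2 - g/4)
x = 44 - 11*sqrt(7) (x = -11*(sqrt(1 + 6) - 4) = -11*(sqrt(7) - 4) = -11*(-4 + sqrt(7)) = 44 - 11*sqrt(7) ≈ 14.897)
h + ((f(1) - 994) + x) = 190 + (((1/2 - 1/4*1) - 994) + (44 - 11*sqrt(7))) = 190 + (((1/2 - 1/4) - 994) + (44 - 11*sqrt(7))) = 190 + ((1/4 - 994) + (44 - 11*sqrt(7))) = 190 + (-3975/4 + (44 - 11*sqrt(7))) = 190 + (-3799/4 - 11*sqrt(7)) = -3039/4 - 11*sqrt(7)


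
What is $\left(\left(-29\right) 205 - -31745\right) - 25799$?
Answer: $1$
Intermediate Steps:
$\left(\left(-29\right) 205 - -31745\right) - 25799 = \left(-5945 + 31745\right) - 25799 = 25800 - 25799 = 1$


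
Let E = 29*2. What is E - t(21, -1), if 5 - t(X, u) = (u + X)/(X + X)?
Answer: 1123/21 ≈ 53.476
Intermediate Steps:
E = 58
t(X, u) = 5 - (X + u)/(2*X) (t(X, u) = 5 - (u + X)/(X + X) = 5 - (X + u)/(2*X))
E - t(21, -1) = 58 - (-1*(-1) + 9*21)/(2*21) = 58 - (1 + 189)/(2*21) = 58 - 190/(2*21) = 58 - 1*95/21 = 58 - 95/21 = 1123/21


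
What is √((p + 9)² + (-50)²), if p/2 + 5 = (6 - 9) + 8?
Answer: √2581 ≈ 50.804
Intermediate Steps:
p = 0 (p = -10 + 2*((6 - 9) + 8) = -10 + 2*(-3 + 8) = -10 + 2*5 = -10 + 10 = 0)
√((p + 9)² + (-50)²) = √((0 + 9)² + (-50)²) = √(9² + 2500) = √(81 + 2500) = √2581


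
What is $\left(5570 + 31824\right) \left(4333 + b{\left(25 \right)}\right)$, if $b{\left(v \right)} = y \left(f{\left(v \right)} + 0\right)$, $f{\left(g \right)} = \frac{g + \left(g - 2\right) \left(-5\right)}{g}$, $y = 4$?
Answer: $\frac{807448642}{5} \approx 1.6149 \cdot 10^{8}$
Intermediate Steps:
$f{\left(g \right)} = \frac{10 - 4 g}{g}$ ($f{\left(g \right)} = \frac{g + \left(-2 + g\right) \left(-5\right)}{g} = \frac{g - \left(-10 + 5 g\right)}{g} = \frac{10 - 4 g}{g}$)
$b{\left(v \right)} = -16 + \frac{40}{v}$ ($b{\left(v \right)} = 4 \left(\left(-4 + \frac{10}{v}\right) + 0\right) = 4 \left(-4 + \frac{10}{v}\right) = -16 + \frac{40}{v}$)
$\left(5570 + 31824\right) \left(4333 + b{\left(25 \right)}\right) = \left(5570 + 31824\right) \left(4333 - \left(16 - \frac{40}{25}\right)\right) = 37394 \left(4333 + \left(-16 + 40 \cdot \frac{1}{25}\right)\right) = 37394 \left(4333 + \left(-16 + \frac{8}{5}\right)\right) = 37394 \left(4333 - \frac{72}{5}\right) = 37394 \cdot \frac{21593}{5} = \frac{807448642}{5}$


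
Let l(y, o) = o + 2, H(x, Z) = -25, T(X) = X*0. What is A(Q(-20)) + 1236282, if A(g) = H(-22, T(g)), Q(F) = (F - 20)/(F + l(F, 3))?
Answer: 1236257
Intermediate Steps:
T(X) = 0
l(y, o) = 2 + o
Q(F) = (-20 + F)/(5 + F) (Q(F) = (F - 20)/(F + (2 + 3)) = (-20 + F)/(F + 5) = (-20 + F)/(5 + F))
A(g) = -25
A(Q(-20)) + 1236282 = -25 + 1236282 = 1236257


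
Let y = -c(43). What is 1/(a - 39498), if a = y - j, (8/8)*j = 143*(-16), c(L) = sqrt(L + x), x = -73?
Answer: I/(sqrt(30) - 37210*I) ≈ -2.6875e-5 + 3.9559e-9*I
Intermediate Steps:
c(L) = sqrt(-73 + L) (c(L) = sqrt(L - 73) = sqrt(-73 + L))
j = -2288 (j = 143*(-16) = -2288)
y = -I*sqrt(30) (y = -sqrt(-73 + 43) = -sqrt(-30) = -I*sqrt(30) ≈ -5.4772*I)
a = 2288 - I*sqrt(30) (a = -I*sqrt(30) - 1*(-2288) = -I*sqrt(30) + 2288 = 2288 - I*sqrt(30) ≈ 2288.0 - 5.4772*I)
1/(a - 39498) = 1/((2288 - I*sqrt(30)) - 39498) = 1/(-37210 - I*sqrt(30))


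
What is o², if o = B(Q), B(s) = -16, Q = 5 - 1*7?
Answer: 256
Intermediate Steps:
Q = -2 (Q = 5 - 7 = -2)
o = -16
o² = (-16)² = 256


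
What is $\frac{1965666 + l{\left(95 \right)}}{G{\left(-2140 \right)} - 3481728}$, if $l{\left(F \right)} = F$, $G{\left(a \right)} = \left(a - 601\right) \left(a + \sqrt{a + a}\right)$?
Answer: $\frac{167371350469}{204131042958} + \frac{769735843 i \sqrt{1070}}{408262085916} \approx 0.81992 + 0.061673 i$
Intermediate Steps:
$G{\left(a \right)} = \left(-601 + a\right) \left(a + \sqrt{2} \sqrt{a}\right)$ ($G{\left(a \right)} = \left(a - 601\right) \left(a + \sqrt{2 a}\right) = \left(-601 + a\right) \left(a + \sqrt{2} \sqrt{a}\right)$)
$\frac{1965666 + l{\left(95 \right)}}{G{\left(-2140 \right)} - 3481728} = \frac{1965666 + 95}{\left(\left(-2140\right)^{2} - -1286140 + \sqrt{2} \left(-2140\right)^{\frac{3}{2}} - 601 \sqrt{2} \sqrt{-2140}\right) - 3481728} = \frac{1965761}{\left(4579600 + 1286140 + \sqrt{2} \left(- 4280 i \sqrt{535}\right) - 601 \sqrt{2} \cdot 2 i \sqrt{535}\right) - 3481728} = \frac{1965761}{\left(4579600 + 1286140 - 4280 i \sqrt{1070} - 1202 i \sqrt{1070}\right) - 3481728} = \frac{1965761}{\left(5865740 - 5482 i \sqrt{1070}\right) - 3481728} = \frac{1965761}{2384012 - 5482 i \sqrt{1070}}$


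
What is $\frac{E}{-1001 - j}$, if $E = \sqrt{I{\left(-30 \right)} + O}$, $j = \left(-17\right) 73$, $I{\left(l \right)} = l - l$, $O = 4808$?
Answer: $\frac{\sqrt{1202}}{120} \approx 0.28892$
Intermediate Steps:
$I{\left(l \right)} = 0$
$j = -1241$
$E = 2 \sqrt{1202}$ ($E = \sqrt{0 + 4808} = \sqrt{4808} = 2 \sqrt{1202} \approx 69.34$)
$\frac{E}{-1001 - j} = \frac{2 \sqrt{1202}}{-1001 - -1241} = \frac{2 \sqrt{1202}}{-1001 + 1241} = \frac{2 \sqrt{1202}}{240} = 2 \sqrt{1202} \cdot \frac{1}{240} = \frac{\sqrt{1202}}{120}$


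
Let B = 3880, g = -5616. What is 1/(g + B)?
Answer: -1/1736 ≈ -0.00057604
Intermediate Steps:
1/(g + B) = 1/(-5616 + 3880) = 1/(-1736) = -1/1736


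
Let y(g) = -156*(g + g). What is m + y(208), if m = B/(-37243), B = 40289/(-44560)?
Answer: -107698032159391/1659548080 ≈ -64896.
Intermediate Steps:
B = -40289/44560 (B = 40289*(-1/44560) = -40289/44560 ≈ -0.90415)
y(g) = -312*g
m = 40289/1659548080 (m = -40289/44560/(-37243) = -40289/44560*(-1/37243) = 40289/1659548080 ≈ 2.4277e-5)
m + y(208) = 40289/1659548080 - 312*208 = 40289/1659548080 - 64896 = -107698032159391/1659548080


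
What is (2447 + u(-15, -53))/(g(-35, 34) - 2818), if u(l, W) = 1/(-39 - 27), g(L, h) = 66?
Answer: -161501/181632 ≈ -0.88917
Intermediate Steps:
u(l, W) = -1/66 (u(l, W) = 1/(-66) = -1/66)
(2447 + u(-15, -53))/(g(-35, 34) - 2818) = (2447 - 1/66)/(66 - 2818) = (161501/66)/(-2752) = (161501/66)*(-1/2752) = -161501/181632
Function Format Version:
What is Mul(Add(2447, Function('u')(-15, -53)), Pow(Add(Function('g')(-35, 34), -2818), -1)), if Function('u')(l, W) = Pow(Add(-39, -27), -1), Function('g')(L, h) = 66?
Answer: Rational(-161501, 181632) ≈ -0.88917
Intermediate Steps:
Function('u')(l, W) = Rational(-1, 66) (Function('u')(l, W) = Pow(-66, -1) = Rational(-1, 66))
Mul(Add(2447, Function('u')(-15, -53)), Pow(Add(Function('g')(-35, 34), -2818), -1)) = Mul(Add(2447, Rational(-1, 66)), Pow(Add(66, -2818), -1)) = Mul(Rational(161501, 66), Pow(-2752, -1)) = Mul(Rational(161501, 66), Rational(-1, 2752)) = Rational(-161501, 181632)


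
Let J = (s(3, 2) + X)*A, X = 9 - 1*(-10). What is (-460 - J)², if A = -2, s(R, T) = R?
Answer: 173056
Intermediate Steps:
X = 19 (X = 9 + 10 = 19)
J = -44 (J = (3 + 19)*(-2) = 22*(-2) = -44)
(-460 - J)² = (-460 - 1*(-44))² = (-460 + 44)² = (-416)² = 173056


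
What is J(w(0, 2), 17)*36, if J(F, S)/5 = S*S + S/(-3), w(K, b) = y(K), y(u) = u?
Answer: 51000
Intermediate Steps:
w(K, b) = K
J(F, S) = 5*S² - 5*S/3 (J(F, S) = 5*(S*S + S/(-3)) = 5*(S² + S*(-⅓)) = 5*(S² - S/3) = 5*S² - 5*S/3)
J(w(0, 2), 17)*36 = ((5/3)*17*(-1 + 3*17))*36 = ((5/3)*17*(-1 + 51))*36 = ((5/3)*17*50)*36 = (4250/3)*36 = 51000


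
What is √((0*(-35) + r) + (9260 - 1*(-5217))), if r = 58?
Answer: 3*√1615 ≈ 120.56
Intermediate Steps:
√((0*(-35) + r) + (9260 - 1*(-5217))) = √((0*(-35) + 58) + (9260 - 1*(-5217))) = √((0 + 58) + (9260 + 5217)) = √(58 + 14477) = √14535 = 3*√1615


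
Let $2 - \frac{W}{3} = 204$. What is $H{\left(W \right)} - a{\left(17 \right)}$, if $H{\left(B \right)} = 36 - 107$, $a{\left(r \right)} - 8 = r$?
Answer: $-96$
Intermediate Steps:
$W = -606$ ($W = 6 - 612 = -606$)
$a{\left(r \right)} = 8 + r$
$H{\left(B \right)} = -71$ ($H{\left(B \right)} = 36 - 107 = -71$)
$H{\left(W \right)} - a{\left(17 \right)} = -71 - \left(8 + 17\right) = -71 - 25 = -96$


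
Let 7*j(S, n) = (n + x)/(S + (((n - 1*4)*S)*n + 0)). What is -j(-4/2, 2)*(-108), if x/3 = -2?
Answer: -72/7 ≈ -10.286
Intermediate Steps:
x = -6 (x = 3*(-2) = -6)
j(S, n) = (-6 + n)/(7*(S + S*n*(-4 + n))) (j(S, n) = ((n - 6)/(S + (((n - 1*4)*S)*n + 0)))/7 = ((-6 + n)/(S + (((n - 4)*S)*n + 0)))/7 = ((-6 + n)/(S + (((-4 + n)*S)*n + 0)))/7 = ((-6 + n)/(S + ((S*(-4 + n))*n + 0)))/7 = ((-6 + n)/(S + (S*n*(-4 + n) + 0)))/7 = ((-6 + n)/(S + S*n*(-4 + n)))/7 = (-6 + n)/(7*(S + S*n*(-4 + n))))
-j(-4/2, 2)*(-108) = -(-6 + 2)/(7*((-4/2))*(1 + 2² - 4*2))*(-108) = -(⅐)*(-4)/(-4*½*(1 + 4 - 8))*(-108) = -(⅐)*(-4)/(-2*(-3))*(-108) = -(⅐)*(-½)*(-⅓)*(-4)*(-108) = -(-2)*(-108)/21 = -1*72/7 = -72/7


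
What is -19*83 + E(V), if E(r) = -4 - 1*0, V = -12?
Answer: -1581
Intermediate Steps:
E(r) = -4 (E(r) = -4 + 0 = -4)
-19*83 + E(V) = -19*83 - 4 = -1577 - 4 = -1581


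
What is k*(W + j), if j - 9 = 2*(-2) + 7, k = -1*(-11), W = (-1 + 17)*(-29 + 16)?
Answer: -2156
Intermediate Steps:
W = -208 (W = 16*(-13) = -208)
k = 11
j = 12 (j = 9 + (2*(-2) + 7) = 9 + (-4 + 7) = 9 + 3 = 12)
k*(W + j) = 11*(-208 + 12) = 11*(-196) = -2156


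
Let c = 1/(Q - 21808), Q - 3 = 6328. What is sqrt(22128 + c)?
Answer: sqrt(5300486426235)/15477 ≈ 148.75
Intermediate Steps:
Q = 6331 (Q = 3 + 6328 = 6331)
c = -1/15477 (c = 1/(6331 - 21808) = 1/(-15477) = -1/15477 ≈ -6.4612e-5)
sqrt(22128 + c) = sqrt(22128 - 1/15477) = sqrt(342475055/15477) = sqrt(5300486426235)/15477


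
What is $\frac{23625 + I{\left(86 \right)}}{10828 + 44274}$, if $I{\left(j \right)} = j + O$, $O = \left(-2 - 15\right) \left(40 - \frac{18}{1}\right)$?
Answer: $\frac{23337}{55102} \approx 0.42352$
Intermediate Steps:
$O = -374$ ($O = - 17 \left(40 - 18\right) = \left(-17\right) 22 = -374$)
$I{\left(j \right)} = -374 + j$ ($I{\left(j \right)} = j - 374 = -374 + j$)
$\frac{23625 + I{\left(86 \right)}}{10828 + 44274} = \frac{23625 + \left(-374 + 86\right)}{10828 + 44274} = \frac{23625 - 288}{55102} = 23337 \cdot \frac{1}{55102} = \frac{23337}{55102}$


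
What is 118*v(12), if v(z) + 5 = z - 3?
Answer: 472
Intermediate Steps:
v(z) = -8 + z (v(z) = -5 + (z - 3) = -5 + (-3 + z) = -8 + z)
118*v(12) = 118*(-8 + 12) = 118*4 = 472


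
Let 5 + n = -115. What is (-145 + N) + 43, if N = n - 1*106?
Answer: -328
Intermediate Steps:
n = -120 (n = -5 - 115 = -120)
N = -226 (N = -120 - 1*106 = -120 - 106 = -226)
(-145 + N) + 43 = (-145 - 226) + 43 = -371 + 43 = -328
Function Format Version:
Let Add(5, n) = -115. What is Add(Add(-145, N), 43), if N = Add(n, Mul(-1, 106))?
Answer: -328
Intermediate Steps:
n = -120 (n = Add(-5, -115) = -120)
N = -226 (N = Add(-120, Mul(-1, 106)) = Add(-120, -106) = -226)
Add(Add(-145, N), 43) = Add(Add(-145, -226), 43) = Add(-371, 43) = -328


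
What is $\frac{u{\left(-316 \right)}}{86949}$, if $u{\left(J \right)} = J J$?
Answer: $\frac{99856}{86949} \approx 1.1484$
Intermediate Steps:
$u{\left(J \right)} = J^{2}$
$\frac{u{\left(-316 \right)}}{86949} = \frac{\left(-316\right)^{2}}{86949} = 99856 \cdot \frac{1}{86949} = \frac{99856}{86949}$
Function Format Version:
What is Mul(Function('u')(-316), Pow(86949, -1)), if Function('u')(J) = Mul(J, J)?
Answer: Rational(99856, 86949) ≈ 1.1484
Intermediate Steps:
Function('u')(J) = Pow(J, 2)
Mul(Function('u')(-316), Pow(86949, -1)) = Mul(Pow(-316, 2), Pow(86949, -1)) = Mul(99856, Rational(1, 86949)) = Rational(99856, 86949)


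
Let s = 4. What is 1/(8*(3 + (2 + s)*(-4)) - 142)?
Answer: -1/310 ≈ -0.0032258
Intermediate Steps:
1/(8*(3 + (2 + s)*(-4)) - 142) = 1/(8*(3 + (2 + 4)*(-4)) - 142) = 1/(8*(3 + 6*(-4)) - 142) = 1/(8*(3 - 24) - 142) = 1/(8*(-21) - 142) = 1/(-168 - 142) = 1/(-310) = -1/310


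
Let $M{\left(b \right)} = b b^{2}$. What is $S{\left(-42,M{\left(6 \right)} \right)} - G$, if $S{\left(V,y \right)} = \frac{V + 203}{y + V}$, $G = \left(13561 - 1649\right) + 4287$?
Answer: $- \frac{2818465}{174} \approx -16198.0$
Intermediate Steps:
$M{\left(b \right)} = b^{3}$
$G = 16199$ ($G = 11912 + 4287 = 16199$)
$S{\left(V,y \right)} = \frac{203 + V}{V + y}$
$S{\left(-42,M{\left(6 \right)} \right)} - G = \frac{203 - 42}{-42 + 6^{3}} - 16199 = \frac{1}{-42 + 216} \cdot 161 - 16199 = \frac{1}{174} \cdot 161 - 16199 = \frac{161}{174} - 16199 = - \frac{2818465}{174}$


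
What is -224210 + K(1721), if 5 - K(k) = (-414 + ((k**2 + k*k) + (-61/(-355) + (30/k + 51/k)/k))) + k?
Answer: -6465592072385726/1051453555 ≈ -6.1492e+6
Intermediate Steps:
K(k) = 148684/355 - k - 81/k**2 - 2*k**2 (K(k) = 5 - ((-414 + ((k**2 + k*k) + (-61/(-355) + (30/k + 51/k)/k))) + k) = 5 - ((-414 + ((k**2 + k**2) + (-61*(-1/355) + (81/k)/k))) + k) = 5 - ((-414 + (2*k**2 + (61/355 + 81/k**2))) + k) = 5 - ((-414 + (61/355 + 2*k**2 + 81/k**2)) + k) = 5 - ((-146909/355 + 2*k**2 + 81/k**2) + k) = 5 - (-146909/355 + k + 2*k**2 + 81/k**2) = 5 + (146909/355 - k - 81/k**2 - 2*k**2) = 148684/355 - k - 81/k**2 - 2*k**2)
-224210 + K(1721) = -224210 + (148684/355 - 1*1721 - 81/1721**2 - 2*1721**2) = -224210 + (148684/355 - 1721 - 81*1/2961841 - 2*2961841) = -224210 + (148684/355 - 1721 - 81/2961841 - 5923682) = -224210 - 6229845670819176/1051453555 = -6465592072385726/1051453555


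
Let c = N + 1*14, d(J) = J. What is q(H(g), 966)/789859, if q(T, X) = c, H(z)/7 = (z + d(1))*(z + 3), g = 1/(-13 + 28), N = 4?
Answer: 18/789859 ≈ 2.2789e-5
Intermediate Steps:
g = 1/15 ≈ 0.066667
H(z) = 7*(1 + z)*(3 + z) (H(z) = 7*((z + 1)*(z + 3)) = 7*((1 + z)*(3 + z)) = 7*(1 + z)*(3 + z))
c = 18 (c = 4 + 1*14 = 4 + 14 = 18)
q(T, X) = 18
q(H(g), 966)/789859 = 18/789859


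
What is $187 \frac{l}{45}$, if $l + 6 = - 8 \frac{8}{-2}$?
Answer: $\frac{4862}{45} \approx 108.04$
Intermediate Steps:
$l = 26$ ($l = -6 - 8 \frac{8}{-2} = -6 - 8 \cdot 8 \left(- \frac{1}{2}\right) = -6 - -32 = -6 + 32 = 26$)
$187 \frac{l}{45} = 187 \cdot \frac{26}{45} = \frac{4862}{45}$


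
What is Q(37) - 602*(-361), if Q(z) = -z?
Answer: 217285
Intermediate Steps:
Q(37) - 602*(-361) = -1*37 - 602*(-361) = -37 + 217322 = 217285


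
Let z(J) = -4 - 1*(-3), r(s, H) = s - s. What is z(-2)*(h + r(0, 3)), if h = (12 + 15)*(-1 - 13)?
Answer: 378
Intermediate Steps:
r(s, H) = 0
z(J) = -1 (z(J) = -4 + 3 = -1)
h = -378 (h = 27*(-14) = -378)
z(-2)*(h + r(0, 3)) = -(-378 + 0) = -1*(-378) = 378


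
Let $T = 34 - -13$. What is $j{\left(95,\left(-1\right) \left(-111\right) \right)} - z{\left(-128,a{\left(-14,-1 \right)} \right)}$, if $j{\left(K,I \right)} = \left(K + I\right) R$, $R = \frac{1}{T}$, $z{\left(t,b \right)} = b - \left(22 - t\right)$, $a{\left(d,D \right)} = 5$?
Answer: $\frac{7021}{47} \approx 149.38$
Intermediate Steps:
$T = 47$ ($T = 34 + 13 = 47$)
$z{\left(t,b \right)} = -22 + b + t$ ($z{\left(t,b \right)} = b + \left(-22 + t\right) = -22 + b + t$)
$R = \frac{1}{47} \approx 0.021277$
$j{\left(K,I \right)} = \frac{I}{47} + \frac{K}{47}$ ($j{\left(K,I \right)} = \left(K + I\right) \frac{1}{47} = \left(I + K\right) \frac{1}{47} = \frac{I}{47} + \frac{K}{47}$)
$j{\left(95,\left(-1\right) \left(-111\right) \right)} - z{\left(-128,a{\left(-14,-1 \right)} \right)} = \left(\frac{\left(-1\right) \left(-111\right)}{47} + \frac{1}{47} \cdot 95\right) - \left(-22 + 5 - 128\right) = \left(\frac{1}{47} \cdot 111 + \frac{95}{47}\right) - -145 = \left(\frac{111}{47} + \frac{95}{47}\right) + 145 = \frac{206}{47} + 145 = \frac{7021}{47}$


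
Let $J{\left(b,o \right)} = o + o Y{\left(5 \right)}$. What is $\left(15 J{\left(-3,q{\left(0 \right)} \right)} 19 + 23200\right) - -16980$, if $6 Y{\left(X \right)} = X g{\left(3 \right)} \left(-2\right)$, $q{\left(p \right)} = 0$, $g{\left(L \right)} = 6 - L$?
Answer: $40180$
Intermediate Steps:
$Y{\left(X \right)} = - X$ ($Y{\left(X \right)} = \frac{X \left(6 - 3\right) \left(-2\right)}{6} = \frac{X 3 \left(-2\right)}{6} = \frac{3 X \left(-2\right)}{6} = \frac{\left(-6\right) X}{6} = - X$)
$J{\left(b,o \right)} = - 4 o$ ($J{\left(b,o \right)} = o + o \left(\left(-1\right) 5\right) = o + o \left(-5\right) = o - 5 o = - 4 o$)
$\left(15 J{\left(-3,q{\left(0 \right)} \right)} 19 + 23200\right) - -16980 = \left(15 \left(\left(-4\right) 0\right) 19 + 23200\right) - -16980 = \left(15 \cdot 0 \cdot 19 + 23200\right) + 16980 = \left(0 \cdot 19 + 23200\right) + 16980 = \left(0 + 23200\right) + 16980 = 23200 + 16980 = 40180$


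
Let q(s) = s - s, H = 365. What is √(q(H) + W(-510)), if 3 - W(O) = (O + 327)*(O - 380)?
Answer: 233*I*√3 ≈ 403.57*I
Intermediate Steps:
W(O) = 3 - (-380 + O)*(327 + O) (W(O) = 3 - (O + 327)*(O - 380) = 3 - (327 + O)*(-380 + O) = 3 - (-380 + O)*(327 + O))
q(s) = 0
√(q(H) + W(-510)) = √(0 + (124263 - 1*(-510)² + 53*(-510))) = √(0 + (124263 - 1*260100 - 27030)) = √(0 + (124263 - 260100 - 27030)) = √(0 - 162867) = √(-162867) = 233*I*√3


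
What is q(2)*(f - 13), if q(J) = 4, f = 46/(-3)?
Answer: -340/3 ≈ -113.33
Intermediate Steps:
f = -46/3 (f = 46*(-⅓) = -46/3 ≈ -15.333)
q(2)*(f - 13) = 4*(-46/3 - 13) = 4*(-85/3) = -340/3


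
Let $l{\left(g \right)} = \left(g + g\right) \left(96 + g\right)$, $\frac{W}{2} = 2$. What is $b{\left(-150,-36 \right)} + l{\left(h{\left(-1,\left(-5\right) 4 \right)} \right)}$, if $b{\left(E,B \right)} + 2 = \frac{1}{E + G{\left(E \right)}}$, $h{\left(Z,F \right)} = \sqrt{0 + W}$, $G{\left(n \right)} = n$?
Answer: $\frac{116999}{300} \approx 390.0$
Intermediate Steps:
$W = 4$ ($W = 2 \cdot 2 = 4$)
$h{\left(Z,F \right)} = 2$ ($h{\left(Z,F \right)} = \sqrt{0 + 4} = \sqrt{4} = 2$)
$l{\left(g \right)} = 2 g \left(96 + g\right)$
$b{\left(E,B \right)} = -2 + \frac{1}{2 E}$ ($b{\left(E,B \right)} = -2 + \frac{1}{E + E} = -2 + \frac{1}{2 E}$)
$b{\left(-150,-36 \right)} + l{\left(h{\left(-1,\left(-5\right) 4 \right)} \right)} = \left(-2 + \frac{1}{2 \left(-150\right)}\right) + 2 \cdot 2 \left(96 + 2\right) = \left(-2 + \frac{1}{2} \left(- \frac{1}{150}\right)\right) + 2 \cdot 2 \cdot 98 = \left(-2 - \frac{1}{300}\right) + 392 = - \frac{601}{300} + 392 = \frac{116999}{300}$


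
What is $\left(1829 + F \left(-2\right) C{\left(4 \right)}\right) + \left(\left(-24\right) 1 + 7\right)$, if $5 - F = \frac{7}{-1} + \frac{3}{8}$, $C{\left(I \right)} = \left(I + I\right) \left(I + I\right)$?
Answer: $324$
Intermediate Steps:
$C{\left(I \right)} = 4 I^{2}$ ($C{\left(I \right)} = 2 I 2 I = 4 I^{2}$)
$F = \frac{93}{8}$ ($F = 5 - \left(\frac{7}{-1} + \frac{3}{8}\right) = 5 - \left(7 \left(-1\right) + 3 \cdot \frac{1}{8}\right) = 5 - \left(-7 + \frac{3}{8}\right) = 5 - - \frac{53}{8} = 5 + \frac{53}{8} = \frac{93}{8} \approx 11.625$)
$\left(1829 + F \left(-2\right) C{\left(4 \right)}\right) + \left(\left(-24\right) 1 + 7\right) = \left(1829 + \frac{93}{8} \left(-2\right) 4 \cdot 4^{2}\right) + \left(\left(-24\right) 1 + 7\right) = \left(1829 - \frac{93 \cdot 4 \cdot 16}{4}\right) + \left(-24 + 7\right) = \left(1829 - 1488\right) - 17 = 341 - 17 = 324$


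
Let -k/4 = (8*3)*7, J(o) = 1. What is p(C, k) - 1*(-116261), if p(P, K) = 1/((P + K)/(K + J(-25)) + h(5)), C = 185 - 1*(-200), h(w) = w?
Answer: 423423233/3642 ≈ 1.1626e+5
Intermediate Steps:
C = 385 (C = 185 + 200 = 385)
k = -672 (k = -4*8*3*7 = -96*7 = -4*168 = -672)
p(P, K) = 1/(5 + (K + P)/(1 + K)) (p(P, K) = 1/((P + K)/(K + 1) + 5) = 1/((K + P)/(1 + K) + 5) = 1/(5 + (K + P)/(1 + K)))
p(C, k) - 1*(-116261) = (1 - 672)/(5 + 385 + 6*(-672)) - 1*(-116261) = -671/(5 + 385 - 4032) + 116261 = -671/(-3642) + 116261 = -1/3642*(-671) + 116261 = 671/3642 + 116261 = 423423233/3642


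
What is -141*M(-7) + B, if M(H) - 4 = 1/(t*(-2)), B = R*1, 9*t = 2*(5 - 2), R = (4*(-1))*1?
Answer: -1849/4 ≈ -462.25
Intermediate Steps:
R = -4 (R = -4*1 = -4)
t = ⅔ (t = (2*(5 - 2))/9 = (2*3)/9 = (⅑)*6 = ⅔ ≈ 0.66667)
B = -4 (B = -4*1 = -4)
M(H) = 13/4 (M(H) = 4 + 1/((⅔)*(-2)) = 4 + 1/(-4/3) = 4 - ¾ = 13/4)
-141*M(-7) + B = -141*13/4 - 4 = -1833/4 - 4 = -1849/4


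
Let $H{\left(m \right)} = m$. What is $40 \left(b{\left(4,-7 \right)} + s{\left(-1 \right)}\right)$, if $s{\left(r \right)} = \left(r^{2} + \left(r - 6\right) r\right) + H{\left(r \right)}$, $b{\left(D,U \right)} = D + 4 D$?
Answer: $1080$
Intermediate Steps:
$b{\left(D,U \right)} = 5 D$
$s{\left(r \right)} = r + r^{2} + r \left(-6 + r\right)$ ($s{\left(r \right)} = \left(r^{2} + \left(r - 6\right) r\right) + r = \left(r^{2} + \left(-6 + r\right) r\right) + r = \left(r^{2} + r \left(-6 + r\right)\right) + r = r + r^{2} + r \left(-6 + r\right)$)
$40 \left(b{\left(4,-7 \right)} + s{\left(-1 \right)}\right) = 40 \left(5 \cdot 4 - \left(-5 + 2 \left(-1\right)\right)\right) = 40 \left(20 - \left(-5 - 2\right)\right) = 40 \left(20 - -7\right) = 40 \left(20 + 7\right) = 40 \cdot 27 = 1080$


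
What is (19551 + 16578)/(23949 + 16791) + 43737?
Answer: 593960503/13580 ≈ 43738.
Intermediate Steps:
(19551 + 16578)/(23949 + 16791) + 43737 = 36129/40740 + 43737 = 36129*(1/40740) + 43737 = 12043/13580 + 43737 = 593960503/13580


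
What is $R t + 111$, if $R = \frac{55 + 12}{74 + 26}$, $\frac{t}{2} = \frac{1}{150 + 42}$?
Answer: $\frac{1065667}{9600} \approx 111.01$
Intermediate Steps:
$t = \frac{1}{96}$ ($t = \frac{2}{150 + 42} = \frac{2}{192} = 2 \cdot \frac{1}{192} = \frac{1}{96} \approx 0.010417$)
$R = \frac{67}{100} \approx 0.67$
$R t + 111 = \frac{67}{100} \cdot \frac{1}{96} + 111 = \frac{67}{9600} + 111 = \frac{1065667}{9600}$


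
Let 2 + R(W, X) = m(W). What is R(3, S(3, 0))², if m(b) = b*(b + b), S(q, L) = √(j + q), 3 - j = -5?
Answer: 256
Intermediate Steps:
j = 8 (j = 3 - 1*(-5) = 3 + 5 = 8)
S(q, L) = √(8 + q)
m(b) = 2*b² (m(b) = b*(2*b) = 2*b²)
R(W, X) = -2 + 2*W²
R(3, S(3, 0))² = (-2 + 2*3²)² = (-2 + 2*9)² = (-2 + 18)² = 16² = 256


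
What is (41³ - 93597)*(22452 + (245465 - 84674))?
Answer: -4521704268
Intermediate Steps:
(41³ - 93597)*(22452 + (245465 - 84674)) = (68921 - 93597)*(22452 + 160791) = -24676*183243 = -4521704268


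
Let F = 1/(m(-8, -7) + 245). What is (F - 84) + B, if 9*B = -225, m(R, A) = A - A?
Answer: -26704/245 ≈ -109.00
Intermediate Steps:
m(R, A) = 0
B = -25 (B = (⅑)*(-225) = -25)
F = 1/245 (F = 1/(0 + 245) = 1/245 ≈ 0.0040816)
(F - 84) + B = (1/245 - 84) - 25 = -20579/245 - 25 = -26704/245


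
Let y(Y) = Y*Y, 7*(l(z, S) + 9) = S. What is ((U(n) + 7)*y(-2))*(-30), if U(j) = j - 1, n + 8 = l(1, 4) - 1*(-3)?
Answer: 6240/7 ≈ 891.43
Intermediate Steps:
l(z, S) = -9 + S/7
y(Y) = Y**2
n = -94/7 (n = -8 + ((-9 + (1/7)*4) - 1*(-3)) = -8 + ((-9 + 4/7) + 3) = -8 + (-59/7 + 3) = -8 - 38/7 = -94/7 ≈ -13.429)
U(j) = -1 + j
((U(n) + 7)*y(-2))*(-30) = (((-1 - 94/7) + 7)*(-2)**2)*(-30) = ((-101/7 + 7)*4)*(-30) = -52/7*4*(-30) = -208/7*(-30) = 6240/7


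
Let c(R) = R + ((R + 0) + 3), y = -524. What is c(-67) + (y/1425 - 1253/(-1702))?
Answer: -316827173/2425350 ≈ -130.63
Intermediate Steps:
c(R) = 3 + 2*R (c(R) = R + (R + 3) = R + (3 + R) = 3 + 2*R)
c(-67) + (y/1425 - 1253/(-1702)) = (3 + 2*(-67)) + (-524/1425 - 1253/(-1702)) = (3 - 134) + (-524*1/1425 - 1253*(-1/1702)) = -131 + (-524/1425 + 1253/1702) = -131 + 893677/2425350 = -316827173/2425350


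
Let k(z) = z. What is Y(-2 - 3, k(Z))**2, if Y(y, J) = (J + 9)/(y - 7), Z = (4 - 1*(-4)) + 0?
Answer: 289/144 ≈ 2.0069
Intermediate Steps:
Z = 8 (Z = (4 + 4) + 0 = 8 + 0 = 8)
Y(y, J) = (9 + J)/(-7 + y)
Y(-2 - 3, k(Z))**2 = ((9 + 8)/(-7 + (-2 - 3)))**2 = (17/(-7 - 5))**2 = (17/(-12))**2 = (-1/12*17)**2 = (-17/12)**2 = 289/144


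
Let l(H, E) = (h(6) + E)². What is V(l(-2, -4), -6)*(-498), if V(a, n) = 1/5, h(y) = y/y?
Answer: -498/5 ≈ -99.600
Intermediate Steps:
h(y) = 1
l(H, E) = (1 + E)²
V(a, n) = ⅕
V(l(-2, -4), -6)*(-498) = (⅕)*(-498) = -498/5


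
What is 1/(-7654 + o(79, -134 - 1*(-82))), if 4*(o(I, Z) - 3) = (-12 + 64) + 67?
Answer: -4/30485 ≈ -0.00013121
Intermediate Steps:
o(I, Z) = 131/4 (o(I, Z) = 3 + ((-12 + 64) + 67)/4 = 3 + (52 + 67)/4 = 3 + (1/4)*119 = 3 + 119/4 = 131/4)
1/(-7654 + o(79, -134 - 1*(-82))) = 1/(-7654 + 131/4) = 1/(-30485/4) = -4/30485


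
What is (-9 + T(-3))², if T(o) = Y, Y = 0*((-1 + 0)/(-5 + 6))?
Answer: 81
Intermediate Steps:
Y = 0 (Y = 0*(-1/1) = 0*(-1*1) = 0*(-1) = 0)
T(o) = 0
(-9 + T(-3))² = (-9 + 0)² = (-9)² = 81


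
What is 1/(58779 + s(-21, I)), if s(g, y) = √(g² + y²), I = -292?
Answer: 58779/3454885136 - √85705/3454885136 ≈ 1.6929e-5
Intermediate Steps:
1/(58779 + s(-21, I)) = 1/(58779 + √((-21)² + (-292)²)) = 1/(58779 + √(441 + 85264)) = 1/(58779 + √85705)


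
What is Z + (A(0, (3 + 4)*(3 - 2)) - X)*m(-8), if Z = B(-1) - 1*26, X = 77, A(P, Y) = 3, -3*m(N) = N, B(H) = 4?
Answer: -658/3 ≈ -219.33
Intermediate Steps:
m(N) = -N/3
Z = -22 (Z = 4 - 1*26 = 4 - 26 = -22)
Z + (A(0, (3 + 4)*(3 - 2)) - X)*m(-8) = -22 + (3 - 1*77)*(-1/3*(-8)) = -22 + (3 - 77)*(8/3) = -22 - 74*8/3 = -22 - 592/3 = -658/3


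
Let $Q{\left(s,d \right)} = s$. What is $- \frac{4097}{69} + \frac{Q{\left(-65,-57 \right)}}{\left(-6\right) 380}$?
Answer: $- \frac{622445}{10488} \approx -59.348$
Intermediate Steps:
$- \frac{4097}{69} + \frac{Q{\left(-65,-57 \right)}}{\left(-6\right) 380} = - \frac{4097}{69} - \frac{65}{\left(-6\right) 380} = \left(-4097\right) \frac{1}{69} - \frac{65}{-2280} = - \frac{4097}{69} - - \frac{13}{456} = - \frac{4097}{69} + \frac{13}{456} = - \frac{622445}{10488}$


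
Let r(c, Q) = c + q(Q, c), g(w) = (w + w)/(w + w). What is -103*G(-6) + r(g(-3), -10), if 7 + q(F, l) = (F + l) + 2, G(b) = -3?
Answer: 296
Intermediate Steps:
g(w) = 1 (g(w) = (2*w)/((2*w)) = (2*w)*(1/(2*w)) = 1)
q(F, l) = -5 + F + l (q(F, l) = -7 + ((F + l) + 2) = -7 + (2 + F + l) = -5 + F + l)
r(c, Q) = -5 + Q + 2*c (r(c, Q) = c + (-5 + Q + c) = -5 + Q + 2*c)
-103*G(-6) + r(g(-3), -10) = -103*(-3) + (-5 - 10 + 2*1) = 309 + (-5 - 10 + 2) = 309 - 13 = 296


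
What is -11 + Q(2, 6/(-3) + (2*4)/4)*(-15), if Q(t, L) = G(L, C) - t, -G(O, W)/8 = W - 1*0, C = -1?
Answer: -101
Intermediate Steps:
G(O, W) = -8*W (G(O, W) = -8*(W - 1*0) = -8*(W + 0) = -8*W)
Q(t, L) = 8 - t (Q(t, L) = -8*(-1) - t = 8 - t)
-11 + Q(2, 6/(-3) + (2*4)/4)*(-15) = -11 + (8 - 1*2)*(-15) = -11 + (8 - 2)*(-15) = -11 + 6*(-15) = -11 - 90 = -101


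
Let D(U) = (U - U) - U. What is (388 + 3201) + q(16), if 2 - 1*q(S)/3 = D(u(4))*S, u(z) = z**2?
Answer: 4363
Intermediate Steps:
D(U) = -U (D(U) = 0 - U = -U)
q(S) = 6 + 48*S (q(S) = 6 - 3*(-1*4**2)*S = 6 - 3*(-1*16)*S = 6 - (-48)*S = 6 + 48*S)
(388 + 3201) + q(16) = (388 + 3201) + (6 + 48*16) = 3589 + (6 + 768) = 3589 + 774 = 4363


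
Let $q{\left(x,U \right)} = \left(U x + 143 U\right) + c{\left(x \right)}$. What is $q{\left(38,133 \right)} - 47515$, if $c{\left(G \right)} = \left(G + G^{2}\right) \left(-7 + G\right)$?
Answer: $22500$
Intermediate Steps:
$c{\left(G \right)} = \left(-7 + G\right) \left(G + G^{2}\right)$
$q{\left(x,U \right)} = 143 U + U x + x \left(-7 + x^{2} - 6 x\right)$ ($q{\left(x,U \right)} = \left(U x + 143 U\right) + x \left(-7 + x^{2} - 6 x\right) = \left(143 U + U x\right) + x \left(-7 + x^{2} - 6 x\right) = 143 U + U x + x \left(-7 + x^{2} - 6 x\right)$)
$q{\left(38,133 \right)} - 47515 = \left(143 \cdot 133 + 133 \cdot 38 - 38 \left(7 - 38^{2} + 6 \cdot 38\right)\right) - 47515 = \left(19019 + 5054 - 38 \left(7 - 1444 + 228\right)\right) - 47515 = \left(19019 + 5054 - 38 \left(-1209\right)\right) - 47515 = \left(19019 + 5054 + 45942\right) - 47515 = 70015 - 47515 = 22500$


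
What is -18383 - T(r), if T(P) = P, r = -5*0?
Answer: -18383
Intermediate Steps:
r = 0 (r = -5*0 = 0)
-18383 - T(r) = -18383 - 1*0 = -18383 + 0 = -18383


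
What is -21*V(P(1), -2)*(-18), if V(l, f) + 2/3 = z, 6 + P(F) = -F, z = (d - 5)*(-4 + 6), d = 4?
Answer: -1008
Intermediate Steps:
z = -2 (z = (4 - 5)*(-4 + 6) = -1*2 = -2)
P(F) = -6 - F
V(l, f) = -8/3 (V(l, f) = -2/3 - 2 = -8/3)
-21*V(P(1), -2)*(-18) = -21*(-8/3)*(-18) = 56*(-18) = -1008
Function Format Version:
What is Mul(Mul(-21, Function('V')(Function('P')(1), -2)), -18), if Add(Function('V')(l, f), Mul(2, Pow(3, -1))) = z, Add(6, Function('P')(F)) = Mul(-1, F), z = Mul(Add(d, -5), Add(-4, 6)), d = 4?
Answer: -1008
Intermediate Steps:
z = -2 (z = Mul(Add(4, -5), Add(-4, 6)) = Mul(-1, 2) = -2)
Function('P')(F) = Add(-6, Mul(-1, F))
Function('V')(l, f) = Rational(-8, 3) (Function('V')(l, f) = Add(Rational(-2, 3), -2) = Rational(-8, 3))
Mul(Mul(-21, Function('V')(Function('P')(1), -2)), -18) = Mul(Mul(-21, Rational(-8, 3)), -18) = Mul(56, -18) = -1008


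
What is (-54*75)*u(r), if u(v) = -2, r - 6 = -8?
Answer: 8100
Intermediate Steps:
r = -2 (r = 6 - 8 = -2)
(-54*75)*u(r) = -54*75*(-2) = -4050*(-2) = 8100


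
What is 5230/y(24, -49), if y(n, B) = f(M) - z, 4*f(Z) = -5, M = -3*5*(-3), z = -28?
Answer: 20920/107 ≈ 195.51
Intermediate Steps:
M = 45 (M = -15*(-3) = 45)
f(Z) = -5/4 (f(Z) = (¼)*(-5) = -5/4)
y(n, B) = 107/4 (y(n, B) = -5/4 - 1*(-28) = -5/4 + 28 = 107/4)
5230/y(24, -49) = 5230/(107/4) = 5230*(4/107) = 20920/107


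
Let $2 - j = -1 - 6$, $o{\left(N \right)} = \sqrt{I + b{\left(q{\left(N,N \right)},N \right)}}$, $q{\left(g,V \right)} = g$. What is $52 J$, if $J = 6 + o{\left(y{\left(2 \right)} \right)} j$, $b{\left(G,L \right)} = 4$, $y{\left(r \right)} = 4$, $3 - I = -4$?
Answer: $312 + 468 \sqrt{11} \approx 1864.2$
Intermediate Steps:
$I = 7$ ($I = 3 - -4 = 3 + 4 = 7$)
$o{\left(N \right)} = \sqrt{11}$ ($o{\left(N \right)} = \sqrt{7 + 4} = \sqrt{11}$)
$j = 9$ ($j = 2 - \left(-1 - 6\right) = 2 - -7 = 2 + 7 = 9$)
$J = 6 + 9 \sqrt{11}$ ($J = 6 + \sqrt{11} \cdot 9 = 6 + 9 \sqrt{11} \approx 35.85$)
$52 J = 52 \left(6 + 9 \sqrt{11}\right) = 312 + 468 \sqrt{11}$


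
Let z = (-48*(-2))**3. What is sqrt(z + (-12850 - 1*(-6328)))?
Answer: sqrt(878214) ≈ 937.13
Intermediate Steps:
z = 884736 (z = (-8*(-12))**3 = 96**3 = 884736)
sqrt(z + (-12850 - 1*(-6328))) = sqrt(884736 + (-12850 - 1*(-6328))) = sqrt(884736 + (-12850 + 6328)) = sqrt(884736 - 6522) = sqrt(878214)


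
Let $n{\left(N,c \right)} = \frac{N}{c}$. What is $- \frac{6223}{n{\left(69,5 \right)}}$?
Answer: $- \frac{31115}{69} \approx -450.94$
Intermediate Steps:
$- \frac{6223}{n{\left(69,5 \right)}} = - \frac{6223}{69 \cdot \frac{1}{5}} = - \frac{6223}{\frac{69}{5}} = \left(-6223\right) \frac{5}{69} = - \frac{31115}{69}$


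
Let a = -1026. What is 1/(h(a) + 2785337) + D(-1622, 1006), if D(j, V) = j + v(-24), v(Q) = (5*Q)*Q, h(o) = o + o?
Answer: 3501372531/2783285 ≈ 1258.0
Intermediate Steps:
h(o) = 2*o
v(Q) = 5*Q²
D(j, V) = 2880 + j (D(j, V) = j + 5*(-24)² = j + 5*576 = j + 2880 = 2880 + j)
1/(h(a) + 2785337) + D(-1622, 1006) = 1/(2*(-1026) + 2785337) + (2880 - 1622) = 1/(-2052 + 2785337) + 1258 = 1/2783285 + 1258 = 3501372531/2783285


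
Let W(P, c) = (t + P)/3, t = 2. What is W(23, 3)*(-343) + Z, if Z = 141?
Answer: -8152/3 ≈ -2717.3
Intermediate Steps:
W(P, c) = ⅔ + P/3 (W(P, c) = (2 + P)/3 = (2 + P)*(⅓) = ⅔ + P/3)
W(23, 3)*(-343) + Z = (⅔ + (⅓)*23)*(-343) + 141 = (⅔ + 23/3)*(-343) + 141 = (25/3)*(-343) + 141 = -8575/3 + 141 = -8152/3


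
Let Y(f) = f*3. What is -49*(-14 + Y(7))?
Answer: -343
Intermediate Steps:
Y(f) = 3*f
-49*(-14 + Y(7)) = -49*(-14 + 3*7) = -49*(-14 + 21) = -49*7 = -343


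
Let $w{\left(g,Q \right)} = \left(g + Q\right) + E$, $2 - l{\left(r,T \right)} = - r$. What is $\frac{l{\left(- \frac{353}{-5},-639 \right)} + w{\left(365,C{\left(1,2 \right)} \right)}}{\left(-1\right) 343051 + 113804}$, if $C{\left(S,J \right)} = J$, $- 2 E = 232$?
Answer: $- \frac{1618}{1146235} \approx -0.0014116$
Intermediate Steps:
$E = -116$ ($E = \left(- \frac{1}{2}\right) 232 = -116$)
$l{\left(r,T \right)} = 2 + r$ ($l{\left(r,T \right)} = 2 - - r = 2 + r$)
$w{\left(g,Q \right)} = -116 + Q + g$ ($w{\left(g,Q \right)} = \left(g + Q\right) - 116 = \left(Q + g\right) - 116 = -116 + Q + g$)
$\frac{l{\left(- \frac{353}{-5},-639 \right)} + w{\left(365,C{\left(1,2 \right)} \right)}}{\left(-1\right) 343051 + 113804} = \frac{\left(2 - \frac{353}{-5}\right) + \left(-116 + 2 + 365\right)}{\left(-1\right) 343051 + 113804} = \frac{\left(2 - - \frac{353}{5}\right) + 251}{-343051 + 113804} = \frac{\left(2 + \frac{353}{5}\right) + 251}{-229247} = \left(\frac{363}{5} + 251\right) \left(- \frac{1}{229247}\right) = \frac{1618}{5} \left(- \frac{1}{229247}\right) = - \frac{1618}{1146235}$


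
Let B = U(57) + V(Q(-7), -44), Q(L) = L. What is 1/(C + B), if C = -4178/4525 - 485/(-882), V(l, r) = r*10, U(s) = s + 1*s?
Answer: -3991050/1302572671 ≈ -0.0030640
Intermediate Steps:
U(s) = 2*s (U(s) = s + s = 2*s)
V(l, r) = 10*r
B = -326 (B = 2*57 + 10*(-44) = 114 - 440 = -326)
C = -1490371/3991050 (C = -4178*1/4525 - 485*(-1/882) = -4178/4525 + 485/882 = -1490371/3991050 ≈ -0.37343)
1/(C + B) = 1/(-1490371/3991050 - 326) = 1/(-1302572671/3991050) = -3991050/1302572671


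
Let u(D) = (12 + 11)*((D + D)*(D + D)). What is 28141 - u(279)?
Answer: -7133231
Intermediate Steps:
u(D) = 92*D**2 (u(D) = 23*((2*D)*(2*D)) = 23*(4*D**2) = 92*D**2)
28141 - u(279) = 28141 - 92*279**2 = 28141 - 92*77841 = 28141 - 1*7161372 = 28141 - 7161372 = -7133231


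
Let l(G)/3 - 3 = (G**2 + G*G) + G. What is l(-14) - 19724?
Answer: -18581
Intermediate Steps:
l(G) = 9 + 3*G + 6*G**2 (l(G) = 9 + 3*((G**2 + G*G) + G) = 9 + 3*((G**2 + G**2) + G) = 9 + 3*(2*G**2 + G) = 9 + 3*(G + 2*G**2) = 9 + (3*G + 6*G**2) = 9 + 3*G + 6*G**2)
l(-14) - 19724 = (9 + 3*(-14) + 6*(-14)**2) - 19724 = (9 - 42 + 6*196) - 19724 = (9 - 42 + 1176) - 19724 = 1143 - 19724 = -18581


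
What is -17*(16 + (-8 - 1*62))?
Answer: 918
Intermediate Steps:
-17*(16 + (-8 - 1*62)) = -17*(16 + (-8 - 62)) = -17*(16 - 70) = -17*(-54) = 918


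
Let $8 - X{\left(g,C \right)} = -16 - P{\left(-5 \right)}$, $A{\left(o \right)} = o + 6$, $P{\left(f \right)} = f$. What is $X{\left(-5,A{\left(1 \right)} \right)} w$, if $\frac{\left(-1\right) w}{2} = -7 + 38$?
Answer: $-1178$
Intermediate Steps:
$w = -62$ ($w = - 2 \left(-7 + 38\right) = \left(-2\right) 31 = -62$)
$A{\left(o \right)} = 6 + o$
$X{\left(g,C \right)} = 19$ ($X{\left(g,C \right)} = 8 - \left(-16 - -5\right) = 8 - \left(-16 + 5\right) = 8 - -11 = 8 + 11 = 19$)
$X{\left(-5,A{\left(1 \right)} \right)} w = 19 \left(-62\right) = -1178$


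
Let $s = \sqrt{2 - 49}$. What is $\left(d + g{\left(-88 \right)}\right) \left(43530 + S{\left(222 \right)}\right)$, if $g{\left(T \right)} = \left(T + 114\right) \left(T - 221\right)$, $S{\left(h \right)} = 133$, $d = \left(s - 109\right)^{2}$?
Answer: $165919400 - 9518534 i \sqrt{47} \approx 1.6592 \cdot 10^{8} - 6.5256 \cdot 10^{7} i$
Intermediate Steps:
$s = i \sqrt{47}$ ($s = \sqrt{-47} = i \sqrt{47} \approx 6.8557 i$)
$d = \left(-109 + i \sqrt{47}\right)^{2}$ ($d = \left(i \sqrt{47} - 109\right)^{2} = \left(-109 + i \sqrt{47}\right)^{2} \approx 11834.0 - 1494.5 i$)
$g{\left(T \right)} = \left(-221 + T\right) \left(114 + T\right)$ ($g{\left(T \right)} = \left(114 + T\right) \left(-221 + T\right) = \left(-221 + T\right) \left(114 + T\right)$)
$\left(d + g{\left(-88 \right)}\right) \left(43530 + S{\left(222 \right)}\right) = \left(\left(109 - i \sqrt{47}\right)^{2} - \left(15778 - 7744\right)\right) \left(43530 + 133\right) = \left(\left(109 - i \sqrt{47}\right)^{2} + \left(-25194 + 7744 + 9416\right)\right) 43663 = \left(\left(109 - i \sqrt{47}\right)^{2} - 8034\right) 43663 = \left(-8034 + \left(109 - i \sqrt{47}\right)^{2}\right) 43663 = -350788542 + 43663 \left(109 - i \sqrt{47}\right)^{2}$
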